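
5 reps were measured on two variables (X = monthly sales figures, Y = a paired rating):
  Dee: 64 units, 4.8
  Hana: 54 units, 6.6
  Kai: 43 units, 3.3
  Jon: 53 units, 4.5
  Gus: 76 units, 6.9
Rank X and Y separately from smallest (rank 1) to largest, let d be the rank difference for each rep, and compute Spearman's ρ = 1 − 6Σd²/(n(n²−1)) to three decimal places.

Ranks of variable 1: 4, 3, 1, 2, 5
Ranks of variable 2: 3, 4, 1, 2, 5
d = r₁ − r₂: 1, -1, 0, 0, 0
d²: 1, 1, 0, 0, 0; Σd² = 2
ρ = 1 − 6·2/(5·24) = 1 − 12/120 = 0.900

0.900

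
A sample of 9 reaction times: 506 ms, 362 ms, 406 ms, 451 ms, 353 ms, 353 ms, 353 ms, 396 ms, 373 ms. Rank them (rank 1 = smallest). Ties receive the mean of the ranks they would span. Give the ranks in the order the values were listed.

Sorted (ascending): 353, 353, 353, 362, 373, 396, 406, 451, 506
The 3 values of 353 occupy positions 1–3 → average rank 2.

9, 4, 7, 8, 2, 2, 2, 6, 5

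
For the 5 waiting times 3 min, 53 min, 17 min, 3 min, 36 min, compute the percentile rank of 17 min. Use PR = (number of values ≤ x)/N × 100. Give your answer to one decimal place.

60.0

N = 5.
Strictly below 17: 2. Equal to 17: 1.
PR = 3/5 × 100 = 60.0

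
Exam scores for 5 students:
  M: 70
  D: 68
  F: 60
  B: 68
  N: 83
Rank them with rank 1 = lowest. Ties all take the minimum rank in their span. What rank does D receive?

Sorted (ascending): 60, 68, 68, 70, 83
The 2 values of 68 occupy positions 2–3 → each gets rank 2.
D has value 68 → rank 2.

2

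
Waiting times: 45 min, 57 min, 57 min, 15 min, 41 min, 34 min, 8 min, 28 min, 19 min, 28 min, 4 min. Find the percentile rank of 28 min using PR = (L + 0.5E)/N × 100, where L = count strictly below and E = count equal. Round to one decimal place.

N = 11.
Strictly below 28: 4. Equal to 28: 2.
PR = (4 + 0.5·2)/11 × 100 = 45.5

45.5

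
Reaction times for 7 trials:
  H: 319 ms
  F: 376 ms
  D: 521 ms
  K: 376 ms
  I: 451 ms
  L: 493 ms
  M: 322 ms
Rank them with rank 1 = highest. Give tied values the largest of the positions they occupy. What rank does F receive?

Sorted (descending): 521, 493, 451, 376, 376, 322, 319
The 2 values of 376 occupy positions 4–5 → each gets rank 5.
F has value 376 ms → rank 5.

5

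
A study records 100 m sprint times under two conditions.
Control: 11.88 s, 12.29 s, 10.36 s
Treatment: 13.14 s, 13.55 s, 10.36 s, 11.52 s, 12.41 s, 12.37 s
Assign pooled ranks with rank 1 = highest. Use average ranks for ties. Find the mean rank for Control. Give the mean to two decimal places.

Sorted (descending): 13.55, 13.14, 12.41, 12.37, 12.29, 11.88, 11.52, 10.36, 10.36
The 2 values of 10.36 occupy positions 8–9 → average rank (8+9)/2 = 8.5.
Control values → pooled ranks: 11.88→6, 12.29→5, 10.36→8.5
Mean rank = (6 + 5 + 8.5) / 3 = 6.50

6.50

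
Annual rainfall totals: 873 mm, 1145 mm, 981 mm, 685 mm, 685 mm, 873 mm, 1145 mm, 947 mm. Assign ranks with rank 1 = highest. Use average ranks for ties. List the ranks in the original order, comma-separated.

5.5, 1.5, 3, 7.5, 7.5, 5.5, 1.5, 4

Sorted (descending): 1145, 1145, 981, 947, 873, 873, 685, 685
The 2 values of 1145 occupy positions 1–2 → average rank (1+2)/2 = 1.5.
The 2 values of 873 occupy positions 5–6 → average rank (5+6)/2 = 5.5.
The 2 values of 685 occupy positions 7–8 → average rank (7+8)/2 = 7.5.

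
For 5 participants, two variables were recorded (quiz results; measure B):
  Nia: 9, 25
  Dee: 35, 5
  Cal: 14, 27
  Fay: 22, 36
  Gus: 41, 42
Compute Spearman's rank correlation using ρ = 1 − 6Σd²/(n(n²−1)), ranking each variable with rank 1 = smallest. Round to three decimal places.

Ranks of variable 1: 1, 4, 2, 3, 5
Ranks of variable 2: 2, 1, 3, 4, 5
d = r₁ − r₂: -1, 3, -1, -1, 0
d²: 1, 9, 1, 1, 0; Σd² = 12
ρ = 1 − 6·12/(5·24) = 1 − 72/120 = 0.400

0.400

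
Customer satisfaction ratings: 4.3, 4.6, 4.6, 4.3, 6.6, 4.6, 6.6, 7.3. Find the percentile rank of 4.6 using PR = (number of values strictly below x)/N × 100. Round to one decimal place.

N = 8.
Strictly below 4.6: 2. Equal to 4.6: 3.
PR = 2/8 × 100 = 25.0

25.0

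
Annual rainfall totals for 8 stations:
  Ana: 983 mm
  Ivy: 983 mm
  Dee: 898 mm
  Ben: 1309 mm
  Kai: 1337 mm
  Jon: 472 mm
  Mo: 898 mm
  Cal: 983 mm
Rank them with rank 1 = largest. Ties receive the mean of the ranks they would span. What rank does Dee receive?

Sorted (descending): 1337, 1309, 983, 983, 983, 898, 898, 472
The 3 values of 983 occupy positions 3–5 → average rank 4.
The 2 values of 898 occupy positions 6–7 → average rank (6+7)/2 = 6.5.
Dee has value 898 mm → rank 6.5.

6.5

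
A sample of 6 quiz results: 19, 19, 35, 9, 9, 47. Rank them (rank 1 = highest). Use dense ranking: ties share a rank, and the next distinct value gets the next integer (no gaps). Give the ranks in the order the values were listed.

Sorted (descending): 47, 35, 19, 19, 9, 9
The 2 values of 19 share dense rank 3.
The 2 values of 9 share dense rank 4.
Remaining distinct values take the next consecutive integers.

3, 3, 2, 4, 4, 1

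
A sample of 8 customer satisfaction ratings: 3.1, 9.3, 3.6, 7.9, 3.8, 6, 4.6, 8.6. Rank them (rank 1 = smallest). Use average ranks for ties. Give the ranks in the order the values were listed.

Sorted (ascending): 3.1, 3.6, 3.8, 4.6, 6, 7.9, 8.6, 9.3
No ties — each value takes its position as its rank.

1, 8, 2, 6, 3, 5, 4, 7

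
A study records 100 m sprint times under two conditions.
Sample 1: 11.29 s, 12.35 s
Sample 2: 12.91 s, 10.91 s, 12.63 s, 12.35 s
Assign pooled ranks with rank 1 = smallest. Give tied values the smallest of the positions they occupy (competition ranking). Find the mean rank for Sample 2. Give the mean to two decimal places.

Sorted (ascending): 10.91, 11.29, 12.35, 12.35, 12.63, 12.91
The 2 values of 12.35 occupy positions 3–4 → each gets rank 3.
Sample 2 values → pooled ranks: 12.91→6, 10.91→1, 12.63→5, 12.35→3
Mean rank = (6 + 1 + 5 + 3) / 4 = 3.75

3.75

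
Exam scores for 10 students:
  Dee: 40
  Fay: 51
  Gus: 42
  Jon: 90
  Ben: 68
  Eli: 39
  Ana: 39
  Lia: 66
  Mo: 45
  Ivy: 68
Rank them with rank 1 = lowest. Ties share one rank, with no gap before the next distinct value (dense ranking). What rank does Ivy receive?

7

Sorted (ascending): 39, 39, 40, 42, 45, 51, 66, 68, 68, 90
The 2 values of 39 share dense rank 1.
The 2 values of 68 share dense rank 7.
Remaining distinct values take the next consecutive integers.
Ivy has value 68 → rank 7.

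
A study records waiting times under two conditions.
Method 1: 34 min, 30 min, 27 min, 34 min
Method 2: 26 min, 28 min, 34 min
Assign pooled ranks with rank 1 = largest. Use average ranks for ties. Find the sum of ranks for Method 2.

14

Sorted (descending): 34, 34, 34, 30, 28, 27, 26
The 3 values of 34 occupy positions 1–3 → average rank 2.
Method 2 values → pooled ranks: 26→7, 28→5, 34→2
Rank sum = 7 + 5 + 2 = 14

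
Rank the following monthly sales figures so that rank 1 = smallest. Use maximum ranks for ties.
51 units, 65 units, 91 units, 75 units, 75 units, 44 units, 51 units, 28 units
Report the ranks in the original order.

Sorted (ascending): 28, 44, 51, 51, 65, 75, 75, 91
The 2 values of 51 occupy positions 3–4 → each gets rank 4.
The 2 values of 75 occupy positions 6–7 → each gets rank 7.

4, 5, 8, 7, 7, 2, 4, 1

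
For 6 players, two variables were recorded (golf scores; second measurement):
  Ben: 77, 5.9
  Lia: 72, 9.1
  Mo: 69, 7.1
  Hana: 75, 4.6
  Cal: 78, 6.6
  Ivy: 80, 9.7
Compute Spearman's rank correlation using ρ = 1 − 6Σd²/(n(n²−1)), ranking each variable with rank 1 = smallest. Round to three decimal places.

Ranks of variable 1: 4, 2, 1, 3, 5, 6
Ranks of variable 2: 2, 5, 4, 1, 3, 6
d = r₁ − r₂: 2, -3, -3, 2, 2, 0
d²: 4, 9, 9, 4, 4, 0; Σd² = 30
ρ = 1 − 6·30/(6·35) = 1 − 180/210 = 0.143

0.143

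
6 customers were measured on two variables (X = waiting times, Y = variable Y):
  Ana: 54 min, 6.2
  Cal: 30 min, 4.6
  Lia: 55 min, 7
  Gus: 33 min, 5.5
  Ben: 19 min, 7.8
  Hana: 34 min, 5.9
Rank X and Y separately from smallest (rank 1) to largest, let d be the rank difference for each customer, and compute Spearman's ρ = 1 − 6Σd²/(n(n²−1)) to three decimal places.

Ranks of variable 1: 5, 2, 6, 3, 1, 4
Ranks of variable 2: 4, 1, 5, 2, 6, 3
d = r₁ − r₂: 1, 1, 1, 1, -5, 1
d²: 1, 1, 1, 1, 25, 1; Σd² = 30
ρ = 1 − 6·30/(6·35) = 1 − 180/210 = 0.143

0.143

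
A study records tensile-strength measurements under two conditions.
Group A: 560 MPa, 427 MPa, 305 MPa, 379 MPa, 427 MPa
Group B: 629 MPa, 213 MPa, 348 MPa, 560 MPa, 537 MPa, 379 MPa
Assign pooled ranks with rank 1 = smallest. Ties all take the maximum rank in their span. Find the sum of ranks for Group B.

38

Sorted (ascending): 213, 305, 348, 379, 379, 427, 427, 537, 560, 560, 629
The 2 values of 379 occupy positions 4–5 → each gets rank 5.
The 2 values of 427 occupy positions 6–7 → each gets rank 7.
The 2 values of 560 occupy positions 9–10 → each gets rank 10.
Group B values → pooled ranks: 629→11, 213→1, 348→3, 560→10, 537→8, 379→5
Rank sum = 11 + 1 + 3 + 10 + 8 + 5 = 38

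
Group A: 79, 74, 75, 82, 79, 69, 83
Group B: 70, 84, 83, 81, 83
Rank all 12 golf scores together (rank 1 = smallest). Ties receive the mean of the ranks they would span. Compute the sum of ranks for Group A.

37

Sorted (ascending): 69, 70, 74, 75, 79, 79, 81, 82, 83, 83, 83, 84
The 2 values of 79 occupy positions 5–6 → average rank (5+6)/2 = 5.5.
The 3 values of 83 occupy positions 9–11 → average rank 10.
Group A values → pooled ranks: 79→5.5, 74→3, 75→4, 82→8, 79→5.5, 69→1, 83→10
Rank sum = 5.5 + 3 + 4 + 8 + 5.5 + 1 + 10 = 37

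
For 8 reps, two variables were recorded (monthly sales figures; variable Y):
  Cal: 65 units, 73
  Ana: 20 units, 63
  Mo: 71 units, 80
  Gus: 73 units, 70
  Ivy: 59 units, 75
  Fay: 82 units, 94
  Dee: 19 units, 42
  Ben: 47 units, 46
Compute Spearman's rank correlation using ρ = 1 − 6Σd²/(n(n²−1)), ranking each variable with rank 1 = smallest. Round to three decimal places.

Ranks of variable 1: 5, 2, 6, 7, 4, 8, 1, 3
Ranks of variable 2: 5, 3, 7, 4, 6, 8, 1, 2
d = r₁ − r₂: 0, -1, -1, 3, -2, 0, 0, 1
d²: 0, 1, 1, 9, 4, 0, 0, 1; Σd² = 16
ρ = 1 − 6·16/(8·63) = 1 − 96/504 = 0.810

0.810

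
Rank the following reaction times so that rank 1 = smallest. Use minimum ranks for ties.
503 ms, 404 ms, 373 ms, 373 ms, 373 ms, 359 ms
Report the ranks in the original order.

Sorted (ascending): 359, 373, 373, 373, 404, 503
The 3 values of 373 occupy positions 2–4 → each gets rank 2.

6, 5, 2, 2, 2, 1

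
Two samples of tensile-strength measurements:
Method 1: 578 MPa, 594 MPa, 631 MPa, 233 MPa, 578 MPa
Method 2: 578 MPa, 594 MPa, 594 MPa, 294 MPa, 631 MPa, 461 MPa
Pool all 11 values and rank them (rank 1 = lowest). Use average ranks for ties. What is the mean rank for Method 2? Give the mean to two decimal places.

Sorted (ascending): 233, 294, 461, 578, 578, 578, 594, 594, 594, 631, 631
The 3 values of 578 occupy positions 4–6 → average rank 5.
The 3 values of 594 occupy positions 7–9 → average rank 8.
The 2 values of 631 occupy positions 10–11 → average rank (10+11)/2 = 10.5.
Method 2 values → pooled ranks: 578→5, 594→8, 594→8, 294→2, 631→10.5, 461→3
Mean rank = (5 + 8 + 8 + 2 + 10.5 + 3) / 6 = 6.08

6.08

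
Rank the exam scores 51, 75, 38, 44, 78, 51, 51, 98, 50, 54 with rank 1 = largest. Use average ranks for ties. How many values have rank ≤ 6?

7

Sorted (descending): 98, 78, 75, 54, 51, 51, 51, 50, 44, 38
The 3 values of 51 occupy positions 5–7 → average rank 6.
Ranks ≤ 6: {1, 2, 3, 4, 6, 6, 6} → 7 values.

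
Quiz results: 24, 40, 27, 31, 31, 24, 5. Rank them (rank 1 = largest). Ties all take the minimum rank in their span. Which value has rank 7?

5

Sorted (descending): 40, 31, 31, 27, 24, 24, 5
The 2 values of 31 occupy positions 2–3 → each gets rank 2.
The 2 values of 24 occupy positions 5–6 → each gets rank 5.
Rank 7 → value 5.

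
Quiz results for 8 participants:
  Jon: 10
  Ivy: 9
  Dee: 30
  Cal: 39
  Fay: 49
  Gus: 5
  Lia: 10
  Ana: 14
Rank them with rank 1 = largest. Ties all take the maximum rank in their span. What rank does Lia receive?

6

Sorted (descending): 49, 39, 30, 14, 10, 10, 9, 5
The 2 values of 10 occupy positions 5–6 → each gets rank 6.
Lia has value 10 → rank 6.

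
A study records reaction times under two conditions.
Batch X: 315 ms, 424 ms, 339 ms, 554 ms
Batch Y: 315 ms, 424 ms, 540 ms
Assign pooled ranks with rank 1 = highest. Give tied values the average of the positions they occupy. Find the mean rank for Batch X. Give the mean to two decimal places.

Sorted (descending): 554, 540, 424, 424, 339, 315, 315
The 2 values of 424 occupy positions 3–4 → average rank (3+4)/2 = 3.5.
The 2 values of 315 occupy positions 6–7 → average rank (6+7)/2 = 6.5.
Batch X values → pooled ranks: 315→6.5, 424→3.5, 339→5, 554→1
Mean rank = (6.5 + 3.5 + 5 + 1) / 4 = 4.00

4.00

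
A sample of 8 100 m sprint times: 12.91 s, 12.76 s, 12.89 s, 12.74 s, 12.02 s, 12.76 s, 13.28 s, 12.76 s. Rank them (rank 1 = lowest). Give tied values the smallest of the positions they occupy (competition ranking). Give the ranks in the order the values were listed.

7, 3, 6, 2, 1, 3, 8, 3

Sorted (ascending): 12.02, 12.74, 12.76, 12.76, 12.76, 12.89, 12.91, 13.28
The 3 values of 12.76 occupy positions 3–5 → each gets rank 3.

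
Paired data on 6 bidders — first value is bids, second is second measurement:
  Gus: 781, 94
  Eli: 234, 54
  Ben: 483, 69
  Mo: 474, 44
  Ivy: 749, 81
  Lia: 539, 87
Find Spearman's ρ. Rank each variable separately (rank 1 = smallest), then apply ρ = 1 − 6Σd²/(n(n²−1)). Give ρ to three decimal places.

Ranks of variable 1: 6, 1, 3, 2, 5, 4
Ranks of variable 2: 6, 2, 3, 1, 4, 5
d = r₁ − r₂: 0, -1, 0, 1, 1, -1
d²: 0, 1, 0, 1, 1, 1; Σd² = 4
ρ = 1 − 6·4/(6·35) = 1 − 24/210 = 0.886

0.886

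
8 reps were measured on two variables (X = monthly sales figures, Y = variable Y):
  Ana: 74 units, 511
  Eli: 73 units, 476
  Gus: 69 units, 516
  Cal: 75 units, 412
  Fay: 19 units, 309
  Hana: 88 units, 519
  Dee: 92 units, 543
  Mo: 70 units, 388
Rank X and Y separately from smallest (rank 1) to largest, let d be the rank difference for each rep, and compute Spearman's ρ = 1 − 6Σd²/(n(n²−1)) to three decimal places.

0.690

Ranks of variable 1: 5, 4, 2, 6, 1, 7, 8, 3
Ranks of variable 2: 5, 4, 6, 3, 1, 7, 8, 2
d = r₁ − r₂: 0, 0, -4, 3, 0, 0, 0, 1
d²: 0, 0, 16, 9, 0, 0, 0, 1; Σd² = 26
ρ = 1 − 6·26/(8·63) = 1 − 156/504 = 0.690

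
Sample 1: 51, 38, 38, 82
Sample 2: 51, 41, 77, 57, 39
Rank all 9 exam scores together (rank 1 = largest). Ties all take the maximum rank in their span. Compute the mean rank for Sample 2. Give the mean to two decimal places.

4.60

Sorted (descending): 82, 77, 57, 51, 51, 41, 39, 38, 38
The 2 values of 51 occupy positions 4–5 → each gets rank 5.
The 2 values of 38 occupy positions 8–9 → each gets rank 9.
Sample 2 values → pooled ranks: 51→5, 41→6, 77→2, 57→3, 39→7
Mean rank = (5 + 6 + 2 + 3 + 7) / 5 = 4.60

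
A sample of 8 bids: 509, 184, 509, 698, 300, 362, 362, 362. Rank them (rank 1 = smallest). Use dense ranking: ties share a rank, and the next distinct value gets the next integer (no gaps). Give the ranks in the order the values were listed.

4, 1, 4, 5, 2, 3, 3, 3

Sorted (ascending): 184, 300, 362, 362, 362, 509, 509, 698
The 3 values of 362 share dense rank 3.
The 2 values of 509 share dense rank 4.
Remaining distinct values take the next consecutive integers.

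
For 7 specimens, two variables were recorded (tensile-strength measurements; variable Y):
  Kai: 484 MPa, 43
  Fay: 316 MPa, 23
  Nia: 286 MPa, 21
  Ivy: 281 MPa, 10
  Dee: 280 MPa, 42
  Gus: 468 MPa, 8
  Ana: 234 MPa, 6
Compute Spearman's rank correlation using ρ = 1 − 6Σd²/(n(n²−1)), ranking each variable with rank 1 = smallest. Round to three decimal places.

0.429

Ranks of variable 1: 7, 5, 4, 3, 2, 6, 1
Ranks of variable 2: 7, 5, 4, 3, 6, 2, 1
d = r₁ − r₂: 0, 0, 0, 0, -4, 4, 0
d²: 0, 0, 0, 0, 16, 16, 0; Σd² = 32
ρ = 1 − 6·32/(7·48) = 1 − 192/336 = 0.429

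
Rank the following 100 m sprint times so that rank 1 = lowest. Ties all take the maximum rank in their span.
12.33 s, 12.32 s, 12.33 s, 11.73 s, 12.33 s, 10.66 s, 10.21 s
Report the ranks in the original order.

Sorted (ascending): 10.21, 10.66, 11.73, 12.32, 12.33, 12.33, 12.33
The 3 values of 12.33 occupy positions 5–7 → each gets rank 7.

7, 4, 7, 3, 7, 2, 1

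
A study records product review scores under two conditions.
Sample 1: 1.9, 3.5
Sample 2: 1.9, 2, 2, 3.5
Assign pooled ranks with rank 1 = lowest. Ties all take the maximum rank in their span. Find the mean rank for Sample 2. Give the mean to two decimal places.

Sorted (ascending): 1.9, 1.9, 2, 2, 3.5, 3.5
The 2 values of 1.9 occupy positions 1–2 → each gets rank 2.
The 2 values of 2 occupy positions 3–4 → each gets rank 4.
The 2 values of 3.5 occupy positions 5–6 → each gets rank 6.
Sample 2 values → pooled ranks: 1.9→2, 2→4, 2→4, 3.5→6
Mean rank = (2 + 4 + 4 + 6) / 4 = 4.00

4.00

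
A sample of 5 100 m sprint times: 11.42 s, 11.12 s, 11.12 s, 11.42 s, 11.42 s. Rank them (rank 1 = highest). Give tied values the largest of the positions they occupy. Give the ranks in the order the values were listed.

Sorted (descending): 11.42, 11.42, 11.42, 11.12, 11.12
The 3 values of 11.42 occupy positions 1–3 → each gets rank 3.
The 2 values of 11.12 occupy positions 4–5 → each gets rank 5.

3, 5, 5, 3, 3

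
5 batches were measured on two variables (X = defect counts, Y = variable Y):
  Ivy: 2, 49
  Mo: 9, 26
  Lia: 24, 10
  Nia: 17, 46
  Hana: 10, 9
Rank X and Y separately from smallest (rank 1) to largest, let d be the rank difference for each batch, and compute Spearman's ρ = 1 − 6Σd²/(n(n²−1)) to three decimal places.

-0.500

Ranks of variable 1: 1, 2, 5, 4, 3
Ranks of variable 2: 5, 3, 2, 4, 1
d = r₁ − r₂: -4, -1, 3, 0, 2
d²: 16, 1, 9, 0, 4; Σd² = 30
ρ = 1 − 6·30/(5·24) = 1 − 180/120 = -0.500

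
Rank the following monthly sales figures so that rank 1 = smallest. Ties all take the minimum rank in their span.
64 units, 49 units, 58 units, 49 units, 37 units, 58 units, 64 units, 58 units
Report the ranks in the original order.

7, 2, 4, 2, 1, 4, 7, 4

Sorted (ascending): 37, 49, 49, 58, 58, 58, 64, 64
The 2 values of 49 occupy positions 2–3 → each gets rank 2.
The 3 values of 58 occupy positions 4–6 → each gets rank 4.
The 2 values of 64 occupy positions 7–8 → each gets rank 7.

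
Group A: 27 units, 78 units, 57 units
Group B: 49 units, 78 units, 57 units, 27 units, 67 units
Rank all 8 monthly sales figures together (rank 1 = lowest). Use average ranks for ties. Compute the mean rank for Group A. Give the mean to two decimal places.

Sorted (ascending): 27, 27, 49, 57, 57, 67, 78, 78
The 2 values of 27 occupy positions 1–2 → average rank (1+2)/2 = 1.5.
The 2 values of 57 occupy positions 4–5 → average rank (4+5)/2 = 4.5.
The 2 values of 78 occupy positions 7–8 → average rank (7+8)/2 = 7.5.
Group A values → pooled ranks: 27→1.5, 78→7.5, 57→4.5
Mean rank = (1.5 + 7.5 + 4.5) / 3 = 4.50

4.50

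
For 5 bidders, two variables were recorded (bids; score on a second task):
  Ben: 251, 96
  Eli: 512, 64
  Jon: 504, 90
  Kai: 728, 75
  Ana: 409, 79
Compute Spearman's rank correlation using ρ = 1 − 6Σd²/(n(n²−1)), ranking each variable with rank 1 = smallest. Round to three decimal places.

Ranks of variable 1: 1, 4, 3, 5, 2
Ranks of variable 2: 5, 1, 4, 2, 3
d = r₁ − r₂: -4, 3, -1, 3, -1
d²: 16, 9, 1, 9, 1; Σd² = 36
ρ = 1 − 6·36/(5·24) = 1 − 216/120 = -0.800

-0.800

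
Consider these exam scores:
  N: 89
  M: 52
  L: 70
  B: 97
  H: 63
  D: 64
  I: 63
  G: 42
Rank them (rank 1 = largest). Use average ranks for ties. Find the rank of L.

3

Sorted (descending): 97, 89, 70, 64, 63, 63, 52, 42
The 2 values of 63 occupy positions 5–6 → average rank (5+6)/2 = 5.5.
L has value 70 → rank 3.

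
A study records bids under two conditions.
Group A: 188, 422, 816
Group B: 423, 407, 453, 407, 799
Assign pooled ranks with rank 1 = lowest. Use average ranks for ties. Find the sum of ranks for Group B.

23

Sorted (ascending): 188, 407, 407, 422, 423, 453, 799, 816
The 2 values of 407 occupy positions 2–3 → average rank (2+3)/2 = 2.5.
Group B values → pooled ranks: 423→5, 407→2.5, 453→6, 407→2.5, 799→7
Rank sum = 5 + 2.5 + 6 + 2.5 + 7 = 23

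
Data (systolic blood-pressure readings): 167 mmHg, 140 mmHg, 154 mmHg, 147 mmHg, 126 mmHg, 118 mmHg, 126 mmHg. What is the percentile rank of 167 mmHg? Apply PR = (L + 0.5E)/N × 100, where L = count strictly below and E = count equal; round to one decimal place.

N = 7.
Strictly below 167: 6. Equal to 167: 1.
PR = (6 + 0.5·1)/7 × 100 = 92.9

92.9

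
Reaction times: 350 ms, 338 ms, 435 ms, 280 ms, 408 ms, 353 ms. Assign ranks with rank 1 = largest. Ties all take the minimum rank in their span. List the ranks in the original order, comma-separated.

4, 5, 1, 6, 2, 3

Sorted (descending): 435, 408, 353, 350, 338, 280
No ties — each value takes its position as its rank.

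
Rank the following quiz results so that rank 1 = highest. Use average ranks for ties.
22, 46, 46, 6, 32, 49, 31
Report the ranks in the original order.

6, 2.5, 2.5, 7, 4, 1, 5

Sorted (descending): 49, 46, 46, 32, 31, 22, 6
The 2 values of 46 occupy positions 2–3 → average rank (2+3)/2 = 2.5.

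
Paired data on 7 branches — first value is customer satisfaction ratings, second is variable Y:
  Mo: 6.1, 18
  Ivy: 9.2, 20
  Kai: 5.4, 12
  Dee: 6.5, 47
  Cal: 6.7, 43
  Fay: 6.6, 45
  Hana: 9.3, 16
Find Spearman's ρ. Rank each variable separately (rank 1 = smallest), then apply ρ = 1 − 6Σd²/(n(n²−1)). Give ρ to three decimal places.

0.107

Ranks of variable 1: 2, 6, 1, 3, 5, 4, 7
Ranks of variable 2: 3, 4, 1, 7, 5, 6, 2
d = r₁ − r₂: -1, 2, 0, -4, 0, -2, 5
d²: 1, 4, 0, 16, 0, 4, 25; Σd² = 50
ρ = 1 − 6·50/(7·48) = 1 − 300/336 = 0.107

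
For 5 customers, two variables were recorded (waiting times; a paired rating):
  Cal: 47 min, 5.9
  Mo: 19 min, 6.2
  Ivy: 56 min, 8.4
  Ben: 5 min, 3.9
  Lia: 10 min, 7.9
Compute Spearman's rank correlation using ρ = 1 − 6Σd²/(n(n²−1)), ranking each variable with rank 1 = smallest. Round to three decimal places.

Ranks of variable 1: 4, 3, 5, 1, 2
Ranks of variable 2: 2, 3, 5, 1, 4
d = r₁ − r₂: 2, 0, 0, 0, -2
d²: 4, 0, 0, 0, 4; Σd² = 8
ρ = 1 − 6·8/(5·24) = 1 − 48/120 = 0.600

0.600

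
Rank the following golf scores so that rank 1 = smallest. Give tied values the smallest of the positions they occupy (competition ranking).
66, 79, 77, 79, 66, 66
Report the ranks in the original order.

1, 5, 4, 5, 1, 1

Sorted (ascending): 66, 66, 66, 77, 79, 79
The 3 values of 66 occupy positions 1–3 → each gets rank 1.
The 2 values of 79 occupy positions 5–6 → each gets rank 5.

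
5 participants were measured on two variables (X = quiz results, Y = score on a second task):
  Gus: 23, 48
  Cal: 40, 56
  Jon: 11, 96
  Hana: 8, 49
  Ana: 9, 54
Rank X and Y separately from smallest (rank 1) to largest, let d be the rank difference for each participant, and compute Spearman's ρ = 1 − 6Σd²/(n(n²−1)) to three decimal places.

0.200

Ranks of variable 1: 4, 5, 3, 1, 2
Ranks of variable 2: 1, 4, 5, 2, 3
d = r₁ − r₂: 3, 1, -2, -1, -1
d²: 9, 1, 4, 1, 1; Σd² = 16
ρ = 1 − 6·16/(5·24) = 1 − 96/120 = 0.200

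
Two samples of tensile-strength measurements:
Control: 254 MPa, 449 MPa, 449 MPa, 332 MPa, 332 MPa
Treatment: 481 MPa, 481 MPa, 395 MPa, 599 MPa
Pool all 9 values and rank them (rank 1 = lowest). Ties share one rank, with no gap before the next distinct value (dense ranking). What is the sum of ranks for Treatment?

19

Sorted (ascending): 254, 332, 332, 395, 449, 449, 481, 481, 599
The 2 values of 332 share dense rank 2.
The 2 values of 449 share dense rank 4.
The 2 values of 481 share dense rank 5.
Remaining distinct values take the next consecutive integers.
Treatment values → pooled ranks: 481→5, 481→5, 395→3, 599→6
Rank sum = 5 + 5 + 3 + 6 = 19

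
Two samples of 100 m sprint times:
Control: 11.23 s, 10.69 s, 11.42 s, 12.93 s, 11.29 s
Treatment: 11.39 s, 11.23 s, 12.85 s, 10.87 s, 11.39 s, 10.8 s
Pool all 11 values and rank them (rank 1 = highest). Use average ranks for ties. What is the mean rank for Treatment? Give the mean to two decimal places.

Sorted (descending): 12.93, 12.85, 11.42, 11.39, 11.39, 11.29, 11.23, 11.23, 10.87, 10.8, 10.69
The 2 values of 11.39 occupy positions 4–5 → average rank (4+5)/2 = 4.5.
The 2 values of 11.23 occupy positions 7–8 → average rank (7+8)/2 = 7.5.
Treatment values → pooled ranks: 11.39→4.5, 11.23→7.5, 12.85→2, 10.87→9, 11.39→4.5, 10.8→10
Mean rank = (4.5 + 7.5 + 2 + 9 + 4.5 + 10) / 6 = 6.25

6.25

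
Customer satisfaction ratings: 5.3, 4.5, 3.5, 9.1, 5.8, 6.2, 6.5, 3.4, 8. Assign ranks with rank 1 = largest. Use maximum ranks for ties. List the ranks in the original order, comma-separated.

Sorted (descending): 9.1, 8, 6.5, 6.2, 5.8, 5.3, 4.5, 3.5, 3.4
No ties — each value takes its position as its rank.

6, 7, 8, 1, 5, 4, 3, 9, 2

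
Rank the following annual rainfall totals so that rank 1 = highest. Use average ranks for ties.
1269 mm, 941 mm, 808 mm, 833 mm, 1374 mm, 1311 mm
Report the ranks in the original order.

3, 4, 6, 5, 1, 2

Sorted (descending): 1374, 1311, 1269, 941, 833, 808
No ties — each value takes its position as its rank.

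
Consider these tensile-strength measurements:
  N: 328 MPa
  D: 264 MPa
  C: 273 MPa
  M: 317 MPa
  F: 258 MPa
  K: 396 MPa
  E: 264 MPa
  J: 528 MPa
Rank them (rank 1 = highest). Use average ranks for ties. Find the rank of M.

Sorted (descending): 528, 396, 328, 317, 273, 264, 264, 258
The 2 values of 264 occupy positions 6–7 → average rank (6+7)/2 = 6.5.
M has value 317 MPa → rank 4.

4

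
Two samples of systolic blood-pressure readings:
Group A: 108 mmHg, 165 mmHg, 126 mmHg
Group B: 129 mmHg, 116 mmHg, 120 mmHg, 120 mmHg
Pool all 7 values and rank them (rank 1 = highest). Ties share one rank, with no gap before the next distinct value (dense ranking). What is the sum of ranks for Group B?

15

Sorted (descending): 165, 129, 126, 120, 120, 116, 108
The 2 values of 120 share dense rank 4.
Remaining distinct values take the next consecutive integers.
Group B values → pooled ranks: 129→2, 116→5, 120→4, 120→4
Rank sum = 2 + 5 + 4 + 4 = 15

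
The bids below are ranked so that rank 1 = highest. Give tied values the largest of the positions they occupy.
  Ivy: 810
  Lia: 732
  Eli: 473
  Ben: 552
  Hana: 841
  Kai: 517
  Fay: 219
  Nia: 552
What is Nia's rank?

5

Sorted (descending): 841, 810, 732, 552, 552, 517, 473, 219
The 2 values of 552 occupy positions 4–5 → each gets rank 5.
Nia has value 552 → rank 5.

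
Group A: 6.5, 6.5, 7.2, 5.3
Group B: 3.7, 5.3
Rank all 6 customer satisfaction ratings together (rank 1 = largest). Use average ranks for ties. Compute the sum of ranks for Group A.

Sorted (descending): 7.2, 6.5, 6.5, 5.3, 5.3, 3.7
The 2 values of 6.5 occupy positions 2–3 → average rank (2+3)/2 = 2.5.
The 2 values of 5.3 occupy positions 4–5 → average rank (4+5)/2 = 4.5.
Group A values → pooled ranks: 6.5→2.5, 6.5→2.5, 7.2→1, 5.3→4.5
Rank sum = 2.5 + 2.5 + 1 + 4.5 = 10.5

10.5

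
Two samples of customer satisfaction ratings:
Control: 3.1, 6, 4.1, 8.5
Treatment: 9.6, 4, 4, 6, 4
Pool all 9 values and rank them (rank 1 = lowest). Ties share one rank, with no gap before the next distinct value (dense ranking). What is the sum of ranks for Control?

13

Sorted (ascending): 3.1, 4, 4, 4, 4.1, 6, 6, 8.5, 9.6
The 3 values of 4 share dense rank 2.
The 2 values of 6 share dense rank 4.
Remaining distinct values take the next consecutive integers.
Control values → pooled ranks: 3.1→1, 6→4, 4.1→3, 8.5→5
Rank sum = 1 + 4 + 3 + 5 = 13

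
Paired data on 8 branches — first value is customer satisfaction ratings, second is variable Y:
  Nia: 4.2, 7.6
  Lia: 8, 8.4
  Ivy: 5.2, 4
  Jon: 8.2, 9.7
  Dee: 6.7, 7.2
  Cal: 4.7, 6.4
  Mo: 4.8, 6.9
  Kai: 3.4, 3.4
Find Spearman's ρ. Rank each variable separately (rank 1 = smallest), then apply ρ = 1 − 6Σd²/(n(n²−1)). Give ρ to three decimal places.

0.690

Ranks of variable 1: 2, 7, 5, 8, 6, 3, 4, 1
Ranks of variable 2: 6, 7, 2, 8, 5, 3, 4, 1
d = r₁ − r₂: -4, 0, 3, 0, 1, 0, 0, 0
d²: 16, 0, 9, 0, 1, 0, 0, 0; Σd² = 26
ρ = 1 − 6·26/(8·63) = 1 − 156/504 = 0.690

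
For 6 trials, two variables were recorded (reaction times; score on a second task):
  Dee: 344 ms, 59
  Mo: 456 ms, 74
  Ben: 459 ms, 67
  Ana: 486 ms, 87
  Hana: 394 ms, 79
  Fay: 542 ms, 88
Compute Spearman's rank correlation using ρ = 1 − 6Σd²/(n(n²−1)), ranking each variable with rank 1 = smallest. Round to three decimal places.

0.771

Ranks of variable 1: 1, 3, 4, 5, 2, 6
Ranks of variable 2: 1, 3, 2, 5, 4, 6
d = r₁ − r₂: 0, 0, 2, 0, -2, 0
d²: 0, 0, 4, 0, 4, 0; Σd² = 8
ρ = 1 − 6·8/(6·35) = 1 − 48/210 = 0.771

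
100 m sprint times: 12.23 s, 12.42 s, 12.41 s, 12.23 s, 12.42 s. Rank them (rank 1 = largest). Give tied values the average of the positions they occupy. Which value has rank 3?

12.41

Sorted (descending): 12.42, 12.42, 12.41, 12.23, 12.23
The 2 values of 12.42 occupy positions 1–2 → average rank (1+2)/2 = 1.5.
The 2 values of 12.23 occupy positions 4–5 → average rank (4+5)/2 = 4.5.
Rank 3 → value 12.41.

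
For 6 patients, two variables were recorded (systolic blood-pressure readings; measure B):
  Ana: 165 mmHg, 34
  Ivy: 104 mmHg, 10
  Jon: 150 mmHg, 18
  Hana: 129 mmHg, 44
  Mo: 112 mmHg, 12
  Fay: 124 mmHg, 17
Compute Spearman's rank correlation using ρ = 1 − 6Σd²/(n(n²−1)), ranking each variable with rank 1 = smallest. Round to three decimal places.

Ranks of variable 1: 6, 1, 5, 4, 2, 3
Ranks of variable 2: 5, 1, 4, 6, 2, 3
d = r₁ − r₂: 1, 0, 1, -2, 0, 0
d²: 1, 0, 1, 4, 0, 0; Σd² = 6
ρ = 1 − 6·6/(6·35) = 1 − 36/210 = 0.829

0.829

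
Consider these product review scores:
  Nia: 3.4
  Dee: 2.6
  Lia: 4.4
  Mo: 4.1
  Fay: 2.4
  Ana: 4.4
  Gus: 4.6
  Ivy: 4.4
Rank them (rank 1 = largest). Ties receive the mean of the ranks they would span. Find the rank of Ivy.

3

Sorted (descending): 4.6, 4.4, 4.4, 4.4, 4.1, 3.4, 2.6, 2.4
The 3 values of 4.4 occupy positions 2–4 → average rank 3.
Ivy has value 4.4 → rank 3.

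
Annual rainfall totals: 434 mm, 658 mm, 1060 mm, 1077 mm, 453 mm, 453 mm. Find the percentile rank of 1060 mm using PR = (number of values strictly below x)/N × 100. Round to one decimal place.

66.7

N = 6.
Strictly below 1060: 4. Equal to 1060: 1.
PR = 4/6 × 100 = 66.7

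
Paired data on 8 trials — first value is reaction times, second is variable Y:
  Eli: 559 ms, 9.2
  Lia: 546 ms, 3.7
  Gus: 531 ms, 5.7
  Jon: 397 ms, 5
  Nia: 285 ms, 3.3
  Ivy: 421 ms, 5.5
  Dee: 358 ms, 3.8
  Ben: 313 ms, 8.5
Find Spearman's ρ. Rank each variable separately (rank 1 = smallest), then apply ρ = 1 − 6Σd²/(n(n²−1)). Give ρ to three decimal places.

0.405

Ranks of variable 1: 8, 7, 6, 4, 1, 5, 3, 2
Ranks of variable 2: 8, 2, 6, 4, 1, 5, 3, 7
d = r₁ − r₂: 0, 5, 0, 0, 0, 0, 0, -5
d²: 0, 25, 0, 0, 0, 0, 0, 25; Σd² = 50
ρ = 1 − 6·50/(8·63) = 1 − 300/504 = 0.405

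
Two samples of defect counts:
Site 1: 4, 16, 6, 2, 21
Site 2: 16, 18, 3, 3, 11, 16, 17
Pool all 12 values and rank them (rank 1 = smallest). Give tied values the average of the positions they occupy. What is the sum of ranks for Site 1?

30

Sorted (ascending): 2, 3, 3, 4, 6, 11, 16, 16, 16, 17, 18, 21
The 2 values of 3 occupy positions 2–3 → average rank (2+3)/2 = 2.5.
The 3 values of 16 occupy positions 7–9 → average rank 8.
Site 1 values → pooled ranks: 4→4, 16→8, 6→5, 2→1, 21→12
Rank sum = 4 + 8 + 5 + 1 + 12 = 30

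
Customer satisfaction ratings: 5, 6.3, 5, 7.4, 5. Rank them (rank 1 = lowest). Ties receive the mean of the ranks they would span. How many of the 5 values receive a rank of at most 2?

Sorted (ascending): 5, 5, 5, 6.3, 7.4
The 3 values of 5 occupy positions 1–3 → average rank 2.
Ranks ≤ 2: {2, 2, 2} → 3 values.

3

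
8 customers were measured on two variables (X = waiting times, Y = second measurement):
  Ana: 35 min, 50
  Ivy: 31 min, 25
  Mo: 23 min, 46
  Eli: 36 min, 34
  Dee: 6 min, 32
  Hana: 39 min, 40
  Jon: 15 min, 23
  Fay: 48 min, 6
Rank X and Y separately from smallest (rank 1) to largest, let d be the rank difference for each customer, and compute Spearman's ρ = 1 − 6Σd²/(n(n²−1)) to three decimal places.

-0.024

Ranks of variable 1: 5, 4, 3, 6, 1, 7, 2, 8
Ranks of variable 2: 8, 3, 7, 5, 4, 6, 2, 1
d = r₁ − r₂: -3, 1, -4, 1, -3, 1, 0, 7
d²: 9, 1, 16, 1, 9, 1, 0, 49; Σd² = 86
ρ = 1 − 6·86/(8·63) = 1 − 516/504 = -0.024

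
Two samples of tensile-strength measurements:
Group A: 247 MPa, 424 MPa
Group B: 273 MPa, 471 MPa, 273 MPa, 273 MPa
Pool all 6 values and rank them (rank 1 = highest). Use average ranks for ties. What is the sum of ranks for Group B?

Sorted (descending): 471, 424, 273, 273, 273, 247
The 3 values of 273 occupy positions 3–5 → average rank 4.
Group B values → pooled ranks: 273→4, 471→1, 273→4, 273→4
Rank sum = 4 + 1 + 4 + 4 = 13

13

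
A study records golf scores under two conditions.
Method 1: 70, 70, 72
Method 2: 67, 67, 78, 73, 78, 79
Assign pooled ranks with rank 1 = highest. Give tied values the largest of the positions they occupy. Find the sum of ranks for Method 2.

29

Sorted (descending): 79, 78, 78, 73, 72, 70, 70, 67, 67
The 2 values of 78 occupy positions 2–3 → each gets rank 3.
The 2 values of 70 occupy positions 6–7 → each gets rank 7.
The 2 values of 67 occupy positions 8–9 → each gets rank 9.
Method 2 values → pooled ranks: 67→9, 67→9, 78→3, 73→4, 78→3, 79→1
Rank sum = 9 + 9 + 3 + 4 + 3 + 1 = 29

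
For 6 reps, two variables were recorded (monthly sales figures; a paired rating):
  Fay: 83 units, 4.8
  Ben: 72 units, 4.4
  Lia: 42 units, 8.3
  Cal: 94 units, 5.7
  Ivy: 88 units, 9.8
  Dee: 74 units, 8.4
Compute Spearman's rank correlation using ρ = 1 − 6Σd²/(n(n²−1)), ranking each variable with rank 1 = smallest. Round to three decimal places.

0.200

Ranks of variable 1: 4, 2, 1, 6, 5, 3
Ranks of variable 2: 2, 1, 4, 3, 6, 5
d = r₁ − r₂: 2, 1, -3, 3, -1, -2
d²: 4, 1, 9, 9, 1, 4; Σd² = 28
ρ = 1 − 6·28/(6·35) = 1 − 168/210 = 0.200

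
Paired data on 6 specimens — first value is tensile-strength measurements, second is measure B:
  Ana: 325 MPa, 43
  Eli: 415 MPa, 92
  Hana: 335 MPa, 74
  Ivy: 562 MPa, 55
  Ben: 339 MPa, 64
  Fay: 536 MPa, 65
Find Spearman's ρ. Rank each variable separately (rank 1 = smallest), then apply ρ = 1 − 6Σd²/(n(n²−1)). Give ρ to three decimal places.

0.143

Ranks of variable 1: 1, 4, 2, 6, 3, 5
Ranks of variable 2: 1, 6, 5, 2, 3, 4
d = r₁ − r₂: 0, -2, -3, 4, 0, 1
d²: 0, 4, 9, 16, 0, 1; Σd² = 30
ρ = 1 − 6·30/(6·35) = 1 − 180/210 = 0.143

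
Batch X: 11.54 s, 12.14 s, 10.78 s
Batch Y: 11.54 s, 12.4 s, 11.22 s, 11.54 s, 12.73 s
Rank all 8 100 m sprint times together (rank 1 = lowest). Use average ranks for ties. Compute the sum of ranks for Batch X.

11

Sorted (ascending): 10.78, 11.22, 11.54, 11.54, 11.54, 12.14, 12.4, 12.73
The 3 values of 11.54 occupy positions 3–5 → average rank 4.
Batch X values → pooled ranks: 11.54→4, 12.14→6, 10.78→1
Rank sum = 4 + 6 + 1 = 11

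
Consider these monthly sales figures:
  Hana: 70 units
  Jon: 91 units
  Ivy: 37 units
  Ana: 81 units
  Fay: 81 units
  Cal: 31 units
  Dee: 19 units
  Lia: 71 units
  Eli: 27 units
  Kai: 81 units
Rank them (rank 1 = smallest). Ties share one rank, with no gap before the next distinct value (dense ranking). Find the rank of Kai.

7

Sorted (ascending): 19, 27, 31, 37, 70, 71, 81, 81, 81, 91
The 3 values of 81 share dense rank 7.
Remaining distinct values take the next consecutive integers.
Kai has value 81 units → rank 7.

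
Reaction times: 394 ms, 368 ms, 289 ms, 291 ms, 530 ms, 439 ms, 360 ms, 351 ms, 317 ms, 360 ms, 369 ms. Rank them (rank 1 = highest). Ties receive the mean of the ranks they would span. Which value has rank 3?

394

Sorted (descending): 530, 439, 394, 369, 368, 360, 360, 351, 317, 291, 289
The 2 values of 360 occupy positions 6–7 → average rank (6+7)/2 = 6.5.
Rank 3 → value 394.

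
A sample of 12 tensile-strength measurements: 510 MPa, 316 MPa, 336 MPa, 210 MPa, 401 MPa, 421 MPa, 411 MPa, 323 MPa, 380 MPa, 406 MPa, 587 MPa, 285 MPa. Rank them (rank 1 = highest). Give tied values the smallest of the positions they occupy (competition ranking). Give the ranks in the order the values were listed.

Sorted (descending): 587, 510, 421, 411, 406, 401, 380, 336, 323, 316, 285, 210
No ties — each value takes its position as its rank.

2, 10, 8, 12, 6, 3, 4, 9, 7, 5, 1, 11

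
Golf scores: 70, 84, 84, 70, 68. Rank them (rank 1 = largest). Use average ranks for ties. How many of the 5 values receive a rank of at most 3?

2

Sorted (descending): 84, 84, 70, 70, 68
The 2 values of 84 occupy positions 1–2 → average rank (1+2)/2 = 1.5.
The 2 values of 70 occupy positions 3–4 → average rank (3+4)/2 = 3.5.
Ranks ≤ 3: {1.5, 1.5} → 2 values.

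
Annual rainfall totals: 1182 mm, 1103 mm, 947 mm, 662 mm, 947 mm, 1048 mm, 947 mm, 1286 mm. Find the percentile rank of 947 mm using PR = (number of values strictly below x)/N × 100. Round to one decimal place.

N = 8.
Strictly below 947: 1. Equal to 947: 3.
PR = 1/8 × 100 = 12.5

12.5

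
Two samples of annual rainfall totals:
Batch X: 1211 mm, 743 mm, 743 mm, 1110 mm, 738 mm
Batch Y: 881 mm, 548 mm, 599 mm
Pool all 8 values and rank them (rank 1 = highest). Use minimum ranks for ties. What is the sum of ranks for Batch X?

17

Sorted (descending): 1211, 1110, 881, 743, 743, 738, 599, 548
The 2 values of 743 occupy positions 4–5 → each gets rank 4.
Batch X values → pooled ranks: 1211→1, 743→4, 743→4, 1110→2, 738→6
Rank sum = 1 + 4 + 4 + 2 + 6 = 17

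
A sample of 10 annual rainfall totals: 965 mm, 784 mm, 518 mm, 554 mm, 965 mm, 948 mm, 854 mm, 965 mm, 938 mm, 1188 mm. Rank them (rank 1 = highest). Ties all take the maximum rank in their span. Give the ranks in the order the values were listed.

Sorted (descending): 1188, 965, 965, 965, 948, 938, 854, 784, 554, 518
The 3 values of 965 occupy positions 2–4 → each gets rank 4.

4, 8, 10, 9, 4, 5, 7, 4, 6, 1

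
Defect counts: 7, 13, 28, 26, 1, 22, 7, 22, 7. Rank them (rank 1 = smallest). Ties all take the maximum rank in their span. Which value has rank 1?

1

Sorted (ascending): 1, 7, 7, 7, 13, 22, 22, 26, 28
The 3 values of 7 occupy positions 2–4 → each gets rank 4.
The 2 values of 22 occupy positions 6–7 → each gets rank 7.
Rank 1 → value 1.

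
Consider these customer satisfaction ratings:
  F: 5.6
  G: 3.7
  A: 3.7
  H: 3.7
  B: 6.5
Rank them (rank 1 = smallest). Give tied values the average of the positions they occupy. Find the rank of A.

Sorted (ascending): 3.7, 3.7, 3.7, 5.6, 6.5
The 3 values of 3.7 occupy positions 1–3 → average rank 2.
A has value 3.7 → rank 2.

2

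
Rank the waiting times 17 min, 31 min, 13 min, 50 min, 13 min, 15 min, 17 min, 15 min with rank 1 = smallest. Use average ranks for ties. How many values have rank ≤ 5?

Sorted (ascending): 13, 13, 15, 15, 17, 17, 31, 50
The 2 values of 13 occupy positions 1–2 → average rank (1+2)/2 = 1.5.
The 2 values of 15 occupy positions 3–4 → average rank (3+4)/2 = 3.5.
The 2 values of 17 occupy positions 5–6 → average rank (5+6)/2 = 5.5.
Ranks ≤ 5: {1.5, 1.5, 3.5, 3.5} → 4 values.

4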